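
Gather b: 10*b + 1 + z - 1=10*b + z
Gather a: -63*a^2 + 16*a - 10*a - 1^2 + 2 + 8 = -63*a^2 + 6*a + 9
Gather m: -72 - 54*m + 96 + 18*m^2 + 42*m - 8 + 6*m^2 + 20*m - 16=24*m^2 + 8*m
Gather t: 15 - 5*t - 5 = 10 - 5*t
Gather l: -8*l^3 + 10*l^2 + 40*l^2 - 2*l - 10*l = -8*l^3 + 50*l^2 - 12*l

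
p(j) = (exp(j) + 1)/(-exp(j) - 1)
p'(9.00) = 0.00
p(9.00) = -1.00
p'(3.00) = 0.00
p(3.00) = -1.00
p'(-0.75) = 0.00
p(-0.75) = -1.00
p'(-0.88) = 0.00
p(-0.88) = -1.00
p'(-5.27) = 0.00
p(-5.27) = -1.00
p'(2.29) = 0.00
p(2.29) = -1.00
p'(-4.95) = 0.00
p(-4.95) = -1.00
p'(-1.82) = -0.00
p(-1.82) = -1.00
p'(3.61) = 0.00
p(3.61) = -1.00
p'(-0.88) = 0.00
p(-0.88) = -1.00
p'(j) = exp(j)/(-exp(j) - 1) + (exp(j) + 1)*exp(j)/(-exp(j) - 1)^2 = 0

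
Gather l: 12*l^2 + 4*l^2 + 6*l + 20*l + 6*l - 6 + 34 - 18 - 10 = 16*l^2 + 32*l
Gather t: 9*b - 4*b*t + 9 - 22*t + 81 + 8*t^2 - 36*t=9*b + 8*t^2 + t*(-4*b - 58) + 90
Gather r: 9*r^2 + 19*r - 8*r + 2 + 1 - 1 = 9*r^2 + 11*r + 2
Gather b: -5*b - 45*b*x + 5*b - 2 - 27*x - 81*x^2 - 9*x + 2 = -45*b*x - 81*x^2 - 36*x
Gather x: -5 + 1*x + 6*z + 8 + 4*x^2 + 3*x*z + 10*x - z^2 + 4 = 4*x^2 + x*(3*z + 11) - z^2 + 6*z + 7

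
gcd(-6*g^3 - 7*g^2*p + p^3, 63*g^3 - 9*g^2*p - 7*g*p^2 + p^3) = -3*g + p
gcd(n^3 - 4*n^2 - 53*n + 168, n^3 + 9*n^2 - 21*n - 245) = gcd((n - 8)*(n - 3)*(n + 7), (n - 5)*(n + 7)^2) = n + 7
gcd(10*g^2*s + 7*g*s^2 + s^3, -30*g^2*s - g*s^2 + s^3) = 5*g*s + s^2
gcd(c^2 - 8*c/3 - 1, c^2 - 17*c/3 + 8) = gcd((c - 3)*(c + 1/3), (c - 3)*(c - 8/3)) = c - 3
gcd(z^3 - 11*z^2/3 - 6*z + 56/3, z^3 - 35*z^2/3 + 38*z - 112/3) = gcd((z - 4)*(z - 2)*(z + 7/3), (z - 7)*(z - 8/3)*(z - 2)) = z - 2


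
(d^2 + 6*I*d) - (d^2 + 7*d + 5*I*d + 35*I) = -7*d + I*d - 35*I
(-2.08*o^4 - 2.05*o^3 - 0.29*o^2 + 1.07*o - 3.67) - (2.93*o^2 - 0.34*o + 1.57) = -2.08*o^4 - 2.05*o^3 - 3.22*o^2 + 1.41*o - 5.24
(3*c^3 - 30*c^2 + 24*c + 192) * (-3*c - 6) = -9*c^4 + 72*c^3 + 108*c^2 - 720*c - 1152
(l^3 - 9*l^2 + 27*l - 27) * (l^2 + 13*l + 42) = l^5 + 4*l^4 - 48*l^3 - 54*l^2 + 783*l - 1134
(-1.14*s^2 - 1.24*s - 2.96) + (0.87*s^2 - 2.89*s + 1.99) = -0.27*s^2 - 4.13*s - 0.97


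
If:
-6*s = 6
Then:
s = -1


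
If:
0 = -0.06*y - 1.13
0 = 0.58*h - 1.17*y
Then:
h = -37.99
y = -18.83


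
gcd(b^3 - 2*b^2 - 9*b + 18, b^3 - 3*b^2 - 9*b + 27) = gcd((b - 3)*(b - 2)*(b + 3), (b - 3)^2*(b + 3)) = b^2 - 9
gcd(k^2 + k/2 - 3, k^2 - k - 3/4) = k - 3/2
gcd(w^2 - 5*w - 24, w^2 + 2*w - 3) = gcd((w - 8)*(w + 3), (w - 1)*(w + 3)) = w + 3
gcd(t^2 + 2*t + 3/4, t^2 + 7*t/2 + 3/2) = t + 1/2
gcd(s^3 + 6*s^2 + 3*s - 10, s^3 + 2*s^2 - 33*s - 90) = s + 5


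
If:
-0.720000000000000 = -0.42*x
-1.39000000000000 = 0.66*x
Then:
No Solution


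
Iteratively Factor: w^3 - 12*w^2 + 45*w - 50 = (w - 5)*(w^2 - 7*w + 10) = (w - 5)^2*(w - 2)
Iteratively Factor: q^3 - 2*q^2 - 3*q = (q)*(q^2 - 2*q - 3) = q*(q + 1)*(q - 3)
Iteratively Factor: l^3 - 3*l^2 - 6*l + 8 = (l + 2)*(l^2 - 5*l + 4) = (l - 1)*(l + 2)*(l - 4)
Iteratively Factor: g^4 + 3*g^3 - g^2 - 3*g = (g - 1)*(g^3 + 4*g^2 + 3*g) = (g - 1)*(g + 3)*(g^2 + g) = g*(g - 1)*(g + 3)*(g + 1)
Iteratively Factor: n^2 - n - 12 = (n - 4)*(n + 3)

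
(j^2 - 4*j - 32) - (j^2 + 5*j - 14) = -9*j - 18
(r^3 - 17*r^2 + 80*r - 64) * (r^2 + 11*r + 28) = r^5 - 6*r^4 - 79*r^3 + 340*r^2 + 1536*r - 1792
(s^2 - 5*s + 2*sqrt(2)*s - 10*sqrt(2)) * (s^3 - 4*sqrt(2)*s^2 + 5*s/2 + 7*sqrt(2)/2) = s^5 - 5*s^4 - 2*sqrt(2)*s^4 - 27*s^3/2 + 10*sqrt(2)*s^3 + 17*sqrt(2)*s^2/2 + 135*s^2/2 - 85*sqrt(2)*s/2 + 14*s - 70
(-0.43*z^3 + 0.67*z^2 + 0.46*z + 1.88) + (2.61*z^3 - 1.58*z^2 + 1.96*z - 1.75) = 2.18*z^3 - 0.91*z^2 + 2.42*z + 0.13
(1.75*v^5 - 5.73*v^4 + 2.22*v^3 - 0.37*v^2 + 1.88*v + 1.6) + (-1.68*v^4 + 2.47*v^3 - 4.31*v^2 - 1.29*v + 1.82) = 1.75*v^5 - 7.41*v^4 + 4.69*v^3 - 4.68*v^2 + 0.59*v + 3.42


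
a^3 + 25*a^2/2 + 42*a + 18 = (a + 1/2)*(a + 6)^2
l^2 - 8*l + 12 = (l - 6)*(l - 2)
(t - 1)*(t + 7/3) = t^2 + 4*t/3 - 7/3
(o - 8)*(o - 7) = o^2 - 15*o + 56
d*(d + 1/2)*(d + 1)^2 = d^4 + 5*d^3/2 + 2*d^2 + d/2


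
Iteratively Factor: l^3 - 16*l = (l + 4)*(l^2 - 4*l) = (l - 4)*(l + 4)*(l)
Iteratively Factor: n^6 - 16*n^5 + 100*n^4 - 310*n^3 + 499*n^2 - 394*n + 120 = (n - 1)*(n^5 - 15*n^4 + 85*n^3 - 225*n^2 + 274*n - 120) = (n - 4)*(n - 1)*(n^4 - 11*n^3 + 41*n^2 - 61*n + 30) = (n - 4)*(n - 2)*(n - 1)*(n^3 - 9*n^2 + 23*n - 15) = (n - 4)*(n - 2)*(n - 1)^2*(n^2 - 8*n + 15) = (n - 4)*(n - 3)*(n - 2)*(n - 1)^2*(n - 5)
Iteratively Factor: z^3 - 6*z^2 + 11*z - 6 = (z - 2)*(z^2 - 4*z + 3) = (z - 3)*(z - 2)*(z - 1)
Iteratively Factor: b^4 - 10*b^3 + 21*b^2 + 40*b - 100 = (b - 5)*(b^3 - 5*b^2 - 4*b + 20) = (b - 5)*(b + 2)*(b^2 - 7*b + 10) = (b - 5)*(b - 2)*(b + 2)*(b - 5)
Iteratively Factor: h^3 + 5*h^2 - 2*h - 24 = (h + 4)*(h^2 + h - 6) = (h - 2)*(h + 4)*(h + 3)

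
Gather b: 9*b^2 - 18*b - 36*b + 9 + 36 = 9*b^2 - 54*b + 45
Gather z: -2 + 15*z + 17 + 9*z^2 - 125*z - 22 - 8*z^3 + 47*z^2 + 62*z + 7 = -8*z^3 + 56*z^2 - 48*z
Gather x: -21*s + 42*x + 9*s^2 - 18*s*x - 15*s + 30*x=9*s^2 - 36*s + x*(72 - 18*s)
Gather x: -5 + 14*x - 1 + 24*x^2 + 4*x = 24*x^2 + 18*x - 6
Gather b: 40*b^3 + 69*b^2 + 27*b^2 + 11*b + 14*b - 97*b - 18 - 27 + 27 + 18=40*b^3 + 96*b^2 - 72*b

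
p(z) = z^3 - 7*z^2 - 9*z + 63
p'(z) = 3*z^2 - 14*z - 9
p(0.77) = 52.38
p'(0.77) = -18.00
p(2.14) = 21.48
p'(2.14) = -25.22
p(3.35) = -8.11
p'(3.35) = -22.23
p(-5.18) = -217.20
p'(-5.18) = 144.02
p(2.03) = 24.25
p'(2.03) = -25.06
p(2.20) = 19.97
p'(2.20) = -25.28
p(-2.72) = 15.57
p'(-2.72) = 51.28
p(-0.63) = 65.64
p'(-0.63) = 1.01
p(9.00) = 144.00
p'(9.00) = 108.00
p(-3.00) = 0.00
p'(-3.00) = 60.00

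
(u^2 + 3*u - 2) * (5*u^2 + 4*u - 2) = 5*u^4 + 19*u^3 - 14*u + 4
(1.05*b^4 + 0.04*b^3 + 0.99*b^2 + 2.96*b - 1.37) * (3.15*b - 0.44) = 3.3075*b^5 - 0.336*b^4 + 3.1009*b^3 + 8.8884*b^2 - 5.6179*b + 0.6028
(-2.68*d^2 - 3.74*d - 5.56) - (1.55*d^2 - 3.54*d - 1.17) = -4.23*d^2 - 0.2*d - 4.39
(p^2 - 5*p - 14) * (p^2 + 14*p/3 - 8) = p^4 - p^3/3 - 136*p^2/3 - 76*p/3 + 112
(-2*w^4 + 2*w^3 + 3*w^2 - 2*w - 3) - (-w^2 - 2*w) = -2*w^4 + 2*w^3 + 4*w^2 - 3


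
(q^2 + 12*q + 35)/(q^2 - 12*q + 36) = (q^2 + 12*q + 35)/(q^2 - 12*q + 36)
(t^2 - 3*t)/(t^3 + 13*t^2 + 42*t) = (t - 3)/(t^2 + 13*t + 42)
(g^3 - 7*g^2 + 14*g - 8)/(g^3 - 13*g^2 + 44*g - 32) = (g - 2)/(g - 8)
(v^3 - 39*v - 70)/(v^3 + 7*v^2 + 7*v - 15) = (v^2 - 5*v - 14)/(v^2 + 2*v - 3)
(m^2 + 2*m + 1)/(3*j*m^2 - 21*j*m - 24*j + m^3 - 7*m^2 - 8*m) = (m + 1)/(3*j*m - 24*j + m^2 - 8*m)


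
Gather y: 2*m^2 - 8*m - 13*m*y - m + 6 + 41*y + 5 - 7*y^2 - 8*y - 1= 2*m^2 - 9*m - 7*y^2 + y*(33 - 13*m) + 10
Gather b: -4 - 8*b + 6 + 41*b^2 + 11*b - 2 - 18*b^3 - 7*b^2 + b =-18*b^3 + 34*b^2 + 4*b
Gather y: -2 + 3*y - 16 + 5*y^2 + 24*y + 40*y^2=45*y^2 + 27*y - 18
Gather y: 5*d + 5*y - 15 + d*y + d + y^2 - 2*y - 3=6*d + y^2 + y*(d + 3) - 18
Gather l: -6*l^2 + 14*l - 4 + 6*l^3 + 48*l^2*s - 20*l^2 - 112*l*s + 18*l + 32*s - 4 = 6*l^3 + l^2*(48*s - 26) + l*(32 - 112*s) + 32*s - 8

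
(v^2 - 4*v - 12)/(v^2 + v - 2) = (v - 6)/(v - 1)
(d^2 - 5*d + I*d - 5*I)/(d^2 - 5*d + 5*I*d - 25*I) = (d + I)/(d + 5*I)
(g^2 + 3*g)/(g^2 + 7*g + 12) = g/(g + 4)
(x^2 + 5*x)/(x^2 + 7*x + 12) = x*(x + 5)/(x^2 + 7*x + 12)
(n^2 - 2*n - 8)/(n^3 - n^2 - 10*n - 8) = 1/(n + 1)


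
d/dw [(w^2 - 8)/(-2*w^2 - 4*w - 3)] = 2*(-2*w^2 - 19*w - 16)/(4*w^4 + 16*w^3 + 28*w^2 + 24*w + 9)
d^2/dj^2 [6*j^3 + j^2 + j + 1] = 36*j + 2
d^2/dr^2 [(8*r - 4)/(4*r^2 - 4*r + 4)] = 2*(3*(1 - 2*r)*(r^2 - r + 1) + (2*r - 1)^3)/(r^2 - r + 1)^3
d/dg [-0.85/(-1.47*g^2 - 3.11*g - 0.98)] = (-2.499*g - 2.6435)/(1.47*g^2 + 3.11*g + 0.98)^2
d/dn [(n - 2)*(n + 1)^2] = 3*n^2 - 3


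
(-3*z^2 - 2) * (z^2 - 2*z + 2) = -3*z^4 + 6*z^3 - 8*z^2 + 4*z - 4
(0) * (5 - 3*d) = 0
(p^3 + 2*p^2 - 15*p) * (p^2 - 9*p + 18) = p^5 - 7*p^4 - 15*p^3 + 171*p^2 - 270*p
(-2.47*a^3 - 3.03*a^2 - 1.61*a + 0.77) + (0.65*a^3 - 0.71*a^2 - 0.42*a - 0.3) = -1.82*a^3 - 3.74*a^2 - 2.03*a + 0.47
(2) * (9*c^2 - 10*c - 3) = 18*c^2 - 20*c - 6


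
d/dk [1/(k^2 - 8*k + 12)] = 2*(4 - k)/(k^2 - 8*k + 12)^2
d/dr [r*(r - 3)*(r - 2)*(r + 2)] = 4*r^3 - 9*r^2 - 8*r + 12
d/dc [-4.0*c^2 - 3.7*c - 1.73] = -8.0*c - 3.7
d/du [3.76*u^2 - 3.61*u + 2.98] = 7.52*u - 3.61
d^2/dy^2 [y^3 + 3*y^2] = 6*y + 6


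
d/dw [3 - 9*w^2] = -18*w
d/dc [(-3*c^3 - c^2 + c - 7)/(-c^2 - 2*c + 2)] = 3*(c^4 + 4*c^3 - 5*c^2 - 6*c - 4)/(c^4 + 4*c^3 - 8*c + 4)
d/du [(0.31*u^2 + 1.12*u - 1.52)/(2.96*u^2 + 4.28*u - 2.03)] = (-1.9884*u^2 + 7.7398*u + 4.232)/(8.7616*u^4 + 25.3376*u^3 + 6.3008*u^2 - 17.3768*u + 4.1209)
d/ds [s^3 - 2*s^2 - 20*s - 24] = 3*s^2 - 4*s - 20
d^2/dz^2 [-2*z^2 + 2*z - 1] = -4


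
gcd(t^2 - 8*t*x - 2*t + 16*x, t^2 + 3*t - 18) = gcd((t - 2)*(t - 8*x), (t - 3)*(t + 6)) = 1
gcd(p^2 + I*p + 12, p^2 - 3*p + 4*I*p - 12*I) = p + 4*I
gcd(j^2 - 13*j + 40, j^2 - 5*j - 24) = j - 8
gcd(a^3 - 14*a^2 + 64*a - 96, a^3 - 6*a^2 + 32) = a^2 - 8*a + 16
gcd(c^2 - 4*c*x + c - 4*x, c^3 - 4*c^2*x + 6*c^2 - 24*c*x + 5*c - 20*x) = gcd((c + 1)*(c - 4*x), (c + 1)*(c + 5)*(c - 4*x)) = -c^2 + 4*c*x - c + 4*x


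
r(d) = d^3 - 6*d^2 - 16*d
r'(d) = 3*d^2 - 12*d - 16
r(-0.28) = 3.99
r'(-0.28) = -12.40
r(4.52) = -102.56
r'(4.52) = -8.95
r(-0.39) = 5.27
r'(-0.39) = -10.86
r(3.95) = -95.19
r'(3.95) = -16.59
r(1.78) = -41.85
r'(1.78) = -27.85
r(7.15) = -55.61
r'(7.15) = 51.57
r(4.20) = -98.95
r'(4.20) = -13.48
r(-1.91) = 1.70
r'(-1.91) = 17.86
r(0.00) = 0.00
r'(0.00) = -16.00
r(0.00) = 0.00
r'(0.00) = -16.00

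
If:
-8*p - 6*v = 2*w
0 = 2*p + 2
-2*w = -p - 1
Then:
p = -1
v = 4/3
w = 0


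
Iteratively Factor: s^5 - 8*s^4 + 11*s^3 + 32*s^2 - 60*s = (s - 3)*(s^4 - 5*s^3 - 4*s^2 + 20*s) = (s - 3)*(s + 2)*(s^3 - 7*s^2 + 10*s) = (s - 5)*(s - 3)*(s + 2)*(s^2 - 2*s) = s*(s - 5)*(s - 3)*(s + 2)*(s - 2)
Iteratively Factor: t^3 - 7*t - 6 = (t - 3)*(t^2 + 3*t + 2) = (t - 3)*(t + 1)*(t + 2)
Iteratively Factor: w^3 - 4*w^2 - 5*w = (w - 5)*(w^2 + w) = (w - 5)*(w + 1)*(w)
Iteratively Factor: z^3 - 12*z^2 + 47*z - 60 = (z - 5)*(z^2 - 7*z + 12) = (z - 5)*(z - 3)*(z - 4)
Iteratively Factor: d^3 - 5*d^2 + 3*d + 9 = (d - 3)*(d^2 - 2*d - 3) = (d - 3)^2*(d + 1)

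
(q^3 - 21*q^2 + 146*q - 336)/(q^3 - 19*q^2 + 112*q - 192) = (q^2 - 13*q + 42)/(q^2 - 11*q + 24)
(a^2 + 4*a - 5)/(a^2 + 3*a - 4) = (a + 5)/(a + 4)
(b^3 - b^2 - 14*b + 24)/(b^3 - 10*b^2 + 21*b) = (b^2 + 2*b - 8)/(b*(b - 7))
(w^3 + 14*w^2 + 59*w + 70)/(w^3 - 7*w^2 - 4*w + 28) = (w^2 + 12*w + 35)/(w^2 - 9*w + 14)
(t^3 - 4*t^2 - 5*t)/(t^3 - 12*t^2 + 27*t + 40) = t/(t - 8)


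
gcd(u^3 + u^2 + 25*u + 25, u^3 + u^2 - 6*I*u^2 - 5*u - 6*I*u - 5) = u^2 + u*(1 - 5*I) - 5*I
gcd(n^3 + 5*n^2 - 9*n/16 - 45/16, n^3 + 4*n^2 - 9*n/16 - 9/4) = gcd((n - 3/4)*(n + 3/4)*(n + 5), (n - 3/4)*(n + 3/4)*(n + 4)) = n^2 - 9/16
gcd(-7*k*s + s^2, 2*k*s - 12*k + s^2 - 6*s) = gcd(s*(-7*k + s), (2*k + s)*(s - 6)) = 1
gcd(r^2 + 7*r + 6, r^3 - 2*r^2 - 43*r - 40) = r + 1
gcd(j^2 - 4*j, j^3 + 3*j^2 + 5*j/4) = j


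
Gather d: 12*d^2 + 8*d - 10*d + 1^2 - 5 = 12*d^2 - 2*d - 4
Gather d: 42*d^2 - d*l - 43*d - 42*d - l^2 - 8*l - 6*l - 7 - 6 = 42*d^2 + d*(-l - 85) - l^2 - 14*l - 13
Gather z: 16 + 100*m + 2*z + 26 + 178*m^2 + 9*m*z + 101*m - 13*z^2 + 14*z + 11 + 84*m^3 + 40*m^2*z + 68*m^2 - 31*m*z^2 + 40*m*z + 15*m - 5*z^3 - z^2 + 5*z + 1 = 84*m^3 + 246*m^2 + 216*m - 5*z^3 + z^2*(-31*m - 14) + z*(40*m^2 + 49*m + 21) + 54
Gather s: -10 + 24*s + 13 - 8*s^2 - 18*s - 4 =-8*s^2 + 6*s - 1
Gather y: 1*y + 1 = y + 1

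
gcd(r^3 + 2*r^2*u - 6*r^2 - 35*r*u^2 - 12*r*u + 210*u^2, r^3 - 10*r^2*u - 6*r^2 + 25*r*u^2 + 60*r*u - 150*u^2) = r^2 - 5*r*u - 6*r + 30*u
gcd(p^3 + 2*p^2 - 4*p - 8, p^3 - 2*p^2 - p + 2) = p - 2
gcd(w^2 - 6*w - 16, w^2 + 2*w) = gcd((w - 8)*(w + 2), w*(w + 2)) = w + 2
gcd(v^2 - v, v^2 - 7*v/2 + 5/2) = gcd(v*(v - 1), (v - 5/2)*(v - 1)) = v - 1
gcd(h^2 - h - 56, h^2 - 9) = 1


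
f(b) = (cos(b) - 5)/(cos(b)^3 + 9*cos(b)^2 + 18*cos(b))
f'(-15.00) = 0.21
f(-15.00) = 0.65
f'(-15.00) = 0.21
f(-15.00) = 0.65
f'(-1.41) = 10.62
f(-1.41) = -1.55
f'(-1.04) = 0.88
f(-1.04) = -0.39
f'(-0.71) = 0.28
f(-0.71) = -0.22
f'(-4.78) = -60.64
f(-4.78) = -3.92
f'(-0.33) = 0.09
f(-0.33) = -0.16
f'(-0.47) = 0.14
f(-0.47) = -0.17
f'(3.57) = 0.06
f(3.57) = 0.61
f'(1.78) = -6.21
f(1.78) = 1.55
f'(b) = (cos(b) - 5)*(3*sin(b)*cos(b)^2 + 18*sin(b)*cos(b) + 18*sin(b))/(cos(b)^3 + 9*cos(b)^2 + 18*cos(b))^2 - sin(b)/(cos(b)^3 + 9*cos(b)^2 + 18*cos(b)) = 2*(cos(b)^3 - 3*cos(b)^2 - 45*cos(b) - 45)*sin(b)/((cos(b) + 3)^2*(cos(b) + 6)^2*cos(b)^2)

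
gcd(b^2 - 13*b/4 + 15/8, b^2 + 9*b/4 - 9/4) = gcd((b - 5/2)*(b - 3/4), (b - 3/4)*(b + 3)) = b - 3/4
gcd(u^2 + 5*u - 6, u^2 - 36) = u + 6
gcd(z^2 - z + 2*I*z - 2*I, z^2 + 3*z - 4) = z - 1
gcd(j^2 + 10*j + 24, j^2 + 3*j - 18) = j + 6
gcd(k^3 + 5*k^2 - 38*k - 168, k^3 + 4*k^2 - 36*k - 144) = k^2 - 2*k - 24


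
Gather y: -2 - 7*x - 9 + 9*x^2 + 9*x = 9*x^2 + 2*x - 11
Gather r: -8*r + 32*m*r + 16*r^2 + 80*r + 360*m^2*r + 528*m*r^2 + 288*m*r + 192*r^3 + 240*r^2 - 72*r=192*r^3 + r^2*(528*m + 256) + r*(360*m^2 + 320*m)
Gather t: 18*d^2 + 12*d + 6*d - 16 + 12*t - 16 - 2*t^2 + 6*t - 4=18*d^2 + 18*d - 2*t^2 + 18*t - 36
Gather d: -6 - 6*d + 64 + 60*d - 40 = 54*d + 18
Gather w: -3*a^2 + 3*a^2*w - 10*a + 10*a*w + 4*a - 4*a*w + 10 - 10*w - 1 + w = -3*a^2 - 6*a + w*(3*a^2 + 6*a - 9) + 9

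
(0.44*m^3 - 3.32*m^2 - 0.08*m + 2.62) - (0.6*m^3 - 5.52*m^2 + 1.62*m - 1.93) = -0.16*m^3 + 2.2*m^2 - 1.7*m + 4.55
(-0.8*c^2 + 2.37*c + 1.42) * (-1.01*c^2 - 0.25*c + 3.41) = 0.808*c^4 - 2.1937*c^3 - 4.7547*c^2 + 7.7267*c + 4.8422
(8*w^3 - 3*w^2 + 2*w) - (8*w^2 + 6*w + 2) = 8*w^3 - 11*w^2 - 4*w - 2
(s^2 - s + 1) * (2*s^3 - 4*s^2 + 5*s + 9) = 2*s^5 - 6*s^4 + 11*s^3 - 4*s + 9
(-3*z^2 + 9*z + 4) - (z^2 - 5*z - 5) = -4*z^2 + 14*z + 9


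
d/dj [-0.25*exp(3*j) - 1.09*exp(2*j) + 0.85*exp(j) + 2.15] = (-0.75*exp(2*j) - 2.18*exp(j) + 0.85)*exp(j)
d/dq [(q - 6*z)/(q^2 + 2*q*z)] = (q*(q + 2*z) - 2*(q - 6*z)*(q + z))/(q^2*(q + 2*z)^2)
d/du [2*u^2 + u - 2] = 4*u + 1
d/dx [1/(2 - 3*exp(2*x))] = 6*exp(2*x)/(3*exp(2*x) - 2)^2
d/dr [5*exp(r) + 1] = 5*exp(r)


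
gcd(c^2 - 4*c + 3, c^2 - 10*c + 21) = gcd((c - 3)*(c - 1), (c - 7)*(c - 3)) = c - 3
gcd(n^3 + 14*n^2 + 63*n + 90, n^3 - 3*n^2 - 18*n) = n + 3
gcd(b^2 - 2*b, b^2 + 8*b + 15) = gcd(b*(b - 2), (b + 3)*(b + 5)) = 1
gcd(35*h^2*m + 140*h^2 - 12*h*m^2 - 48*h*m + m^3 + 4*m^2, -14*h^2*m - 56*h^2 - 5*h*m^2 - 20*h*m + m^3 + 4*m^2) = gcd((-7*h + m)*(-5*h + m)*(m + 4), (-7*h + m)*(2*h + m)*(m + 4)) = 7*h*m + 28*h - m^2 - 4*m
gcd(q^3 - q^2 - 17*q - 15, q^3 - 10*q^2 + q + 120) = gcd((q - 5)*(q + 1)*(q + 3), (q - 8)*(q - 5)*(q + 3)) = q^2 - 2*q - 15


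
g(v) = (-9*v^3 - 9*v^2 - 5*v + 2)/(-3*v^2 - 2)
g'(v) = 6*v*(-9*v^3 - 9*v^2 - 5*v + 2)/(-3*v^2 - 2)^2 + (-27*v^2 - 18*v - 5)/(-3*v^2 - 2)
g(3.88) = 14.39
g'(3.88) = 3.10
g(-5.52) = -13.59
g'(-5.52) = 2.98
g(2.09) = 8.60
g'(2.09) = 3.49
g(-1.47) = -2.18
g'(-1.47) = 2.08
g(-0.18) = -1.27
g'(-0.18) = 0.60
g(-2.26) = -4.11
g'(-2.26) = 2.68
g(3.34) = 12.70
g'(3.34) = 3.15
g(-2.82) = -5.66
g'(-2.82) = 2.83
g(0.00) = -1.00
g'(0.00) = 2.50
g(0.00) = -1.00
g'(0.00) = 2.50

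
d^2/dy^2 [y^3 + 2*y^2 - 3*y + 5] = 6*y + 4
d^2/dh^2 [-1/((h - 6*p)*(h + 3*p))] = 2*(-(h - 6*p)^2 - (h - 6*p)*(h + 3*p) - (h + 3*p)^2)/((h - 6*p)^3*(h + 3*p)^3)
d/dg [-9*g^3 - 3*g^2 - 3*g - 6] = -27*g^2 - 6*g - 3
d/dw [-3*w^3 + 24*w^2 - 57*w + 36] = -9*w^2 + 48*w - 57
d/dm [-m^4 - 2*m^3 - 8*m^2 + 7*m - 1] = -4*m^3 - 6*m^2 - 16*m + 7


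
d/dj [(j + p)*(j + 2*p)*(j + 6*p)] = 3*j^2 + 18*j*p + 20*p^2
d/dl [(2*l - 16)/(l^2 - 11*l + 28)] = 2*(-l^2 + 16*l - 60)/(l^4 - 22*l^3 + 177*l^2 - 616*l + 784)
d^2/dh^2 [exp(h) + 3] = exp(h)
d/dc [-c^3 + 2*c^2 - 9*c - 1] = -3*c^2 + 4*c - 9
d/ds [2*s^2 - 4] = 4*s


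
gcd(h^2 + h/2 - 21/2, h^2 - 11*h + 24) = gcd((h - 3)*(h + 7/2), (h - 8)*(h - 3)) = h - 3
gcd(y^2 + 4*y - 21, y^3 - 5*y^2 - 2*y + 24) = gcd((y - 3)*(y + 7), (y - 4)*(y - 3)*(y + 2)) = y - 3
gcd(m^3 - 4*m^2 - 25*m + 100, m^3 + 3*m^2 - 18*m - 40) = m^2 + m - 20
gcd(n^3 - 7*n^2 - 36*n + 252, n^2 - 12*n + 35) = n - 7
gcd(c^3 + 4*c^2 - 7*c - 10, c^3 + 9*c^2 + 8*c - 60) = c^2 + 3*c - 10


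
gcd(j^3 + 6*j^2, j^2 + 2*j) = j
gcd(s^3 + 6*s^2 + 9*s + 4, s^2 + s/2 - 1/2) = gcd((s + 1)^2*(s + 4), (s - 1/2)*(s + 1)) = s + 1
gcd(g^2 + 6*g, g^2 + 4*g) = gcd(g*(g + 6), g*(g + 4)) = g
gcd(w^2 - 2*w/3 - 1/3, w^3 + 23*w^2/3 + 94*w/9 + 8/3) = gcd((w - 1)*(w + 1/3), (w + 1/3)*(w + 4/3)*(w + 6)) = w + 1/3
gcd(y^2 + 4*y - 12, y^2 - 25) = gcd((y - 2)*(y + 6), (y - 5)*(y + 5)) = 1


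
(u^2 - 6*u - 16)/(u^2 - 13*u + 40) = (u + 2)/(u - 5)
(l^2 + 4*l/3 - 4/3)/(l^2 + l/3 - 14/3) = (3*l^2 + 4*l - 4)/(3*l^2 + l - 14)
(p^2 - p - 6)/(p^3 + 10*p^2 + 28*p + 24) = (p - 3)/(p^2 + 8*p + 12)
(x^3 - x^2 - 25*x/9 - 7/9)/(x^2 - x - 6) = (-x^3 + x^2 + 25*x/9 + 7/9)/(-x^2 + x + 6)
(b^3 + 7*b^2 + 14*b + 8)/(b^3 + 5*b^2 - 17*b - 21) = (b^2 + 6*b + 8)/(b^2 + 4*b - 21)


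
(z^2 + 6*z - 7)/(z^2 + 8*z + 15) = (z^2 + 6*z - 7)/(z^2 + 8*z + 15)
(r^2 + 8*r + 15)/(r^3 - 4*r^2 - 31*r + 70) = (r + 3)/(r^2 - 9*r + 14)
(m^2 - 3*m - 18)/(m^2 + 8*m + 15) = (m - 6)/(m + 5)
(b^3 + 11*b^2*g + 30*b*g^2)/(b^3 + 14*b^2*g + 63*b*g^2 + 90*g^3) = b/(b + 3*g)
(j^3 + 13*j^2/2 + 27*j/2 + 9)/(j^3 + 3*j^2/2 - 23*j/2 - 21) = (2*j + 3)/(2*j - 7)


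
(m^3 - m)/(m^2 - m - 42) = (m^3 - m)/(m^2 - m - 42)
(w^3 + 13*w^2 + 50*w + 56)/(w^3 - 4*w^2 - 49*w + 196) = (w^2 + 6*w + 8)/(w^2 - 11*w + 28)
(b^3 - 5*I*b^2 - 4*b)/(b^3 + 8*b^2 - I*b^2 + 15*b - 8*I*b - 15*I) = b*(b - 4*I)/(b^2 + 8*b + 15)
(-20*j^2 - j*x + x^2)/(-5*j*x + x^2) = (4*j + x)/x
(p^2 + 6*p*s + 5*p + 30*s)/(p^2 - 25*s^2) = (p^2 + 6*p*s + 5*p + 30*s)/(p^2 - 25*s^2)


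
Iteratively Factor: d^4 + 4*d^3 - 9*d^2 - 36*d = (d)*(d^3 + 4*d^2 - 9*d - 36) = d*(d + 4)*(d^2 - 9) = d*(d - 3)*(d + 4)*(d + 3)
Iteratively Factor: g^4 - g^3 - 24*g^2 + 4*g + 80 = (g - 2)*(g^3 + g^2 - 22*g - 40) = (g - 5)*(g - 2)*(g^2 + 6*g + 8) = (g - 5)*(g - 2)*(g + 4)*(g + 2)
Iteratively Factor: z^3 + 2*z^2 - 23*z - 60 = (z - 5)*(z^2 + 7*z + 12) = (z - 5)*(z + 4)*(z + 3)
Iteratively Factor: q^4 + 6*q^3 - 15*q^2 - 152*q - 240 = (q + 3)*(q^3 + 3*q^2 - 24*q - 80) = (q + 3)*(q + 4)*(q^2 - q - 20) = (q - 5)*(q + 3)*(q + 4)*(q + 4)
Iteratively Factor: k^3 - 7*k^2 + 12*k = (k)*(k^2 - 7*k + 12) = k*(k - 3)*(k - 4)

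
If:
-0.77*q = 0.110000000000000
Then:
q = -0.14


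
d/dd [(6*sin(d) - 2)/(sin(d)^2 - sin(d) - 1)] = 2*(2*sin(d) + 3*cos(d)^2 - 7)*cos(d)/(sin(d) + cos(d)^2)^2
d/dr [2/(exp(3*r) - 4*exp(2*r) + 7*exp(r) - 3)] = (-6*exp(2*r) + 16*exp(r) - 14)*exp(r)/(exp(3*r) - 4*exp(2*r) + 7*exp(r) - 3)^2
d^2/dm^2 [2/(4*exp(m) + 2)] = (4*exp(m) - 2)*exp(m)/(2*exp(m) + 1)^3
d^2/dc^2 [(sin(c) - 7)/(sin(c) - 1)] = 6*(sin(c) + 2)/(sin(c) - 1)^2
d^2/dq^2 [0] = 0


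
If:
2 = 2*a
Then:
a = 1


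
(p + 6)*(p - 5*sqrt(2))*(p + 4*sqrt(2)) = p^3 - sqrt(2)*p^2 + 6*p^2 - 40*p - 6*sqrt(2)*p - 240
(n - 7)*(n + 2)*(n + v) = n^3 + n^2*v - 5*n^2 - 5*n*v - 14*n - 14*v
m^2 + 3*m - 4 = (m - 1)*(m + 4)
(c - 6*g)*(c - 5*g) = c^2 - 11*c*g + 30*g^2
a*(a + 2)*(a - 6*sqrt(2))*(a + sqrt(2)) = a^4 - 5*sqrt(2)*a^3 + 2*a^3 - 10*sqrt(2)*a^2 - 12*a^2 - 24*a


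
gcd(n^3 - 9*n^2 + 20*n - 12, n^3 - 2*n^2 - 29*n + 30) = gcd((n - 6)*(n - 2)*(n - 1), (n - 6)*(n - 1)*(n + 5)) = n^2 - 7*n + 6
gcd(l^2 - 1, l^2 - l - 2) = l + 1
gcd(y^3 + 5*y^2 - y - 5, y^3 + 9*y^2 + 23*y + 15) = y^2 + 6*y + 5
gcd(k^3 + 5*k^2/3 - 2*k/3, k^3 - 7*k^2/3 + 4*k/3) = k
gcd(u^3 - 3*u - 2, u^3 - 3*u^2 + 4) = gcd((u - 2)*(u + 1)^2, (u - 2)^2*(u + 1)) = u^2 - u - 2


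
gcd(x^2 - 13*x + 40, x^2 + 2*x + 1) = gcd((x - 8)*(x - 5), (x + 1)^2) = 1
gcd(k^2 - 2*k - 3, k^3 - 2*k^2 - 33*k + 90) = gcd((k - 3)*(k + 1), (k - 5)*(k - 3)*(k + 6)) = k - 3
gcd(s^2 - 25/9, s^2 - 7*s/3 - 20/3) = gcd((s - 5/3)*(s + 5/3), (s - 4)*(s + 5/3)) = s + 5/3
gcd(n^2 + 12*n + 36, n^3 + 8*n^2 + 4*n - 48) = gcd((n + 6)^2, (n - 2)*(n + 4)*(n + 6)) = n + 6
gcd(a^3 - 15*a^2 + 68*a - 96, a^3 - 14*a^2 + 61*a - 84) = a^2 - 7*a + 12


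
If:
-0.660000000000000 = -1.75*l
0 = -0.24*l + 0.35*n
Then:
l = 0.38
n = 0.26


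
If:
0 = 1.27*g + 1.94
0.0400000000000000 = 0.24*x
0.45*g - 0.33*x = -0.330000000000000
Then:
No Solution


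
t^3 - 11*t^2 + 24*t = t*(t - 8)*(t - 3)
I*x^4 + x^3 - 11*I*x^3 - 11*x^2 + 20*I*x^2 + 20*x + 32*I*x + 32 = (x - 8)*(x - 4)*(x - I)*(I*x + I)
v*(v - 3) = v^2 - 3*v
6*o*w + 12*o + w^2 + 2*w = (6*o + w)*(w + 2)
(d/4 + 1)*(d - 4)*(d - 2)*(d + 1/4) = d^4/4 - 7*d^3/16 - 33*d^2/8 + 7*d + 2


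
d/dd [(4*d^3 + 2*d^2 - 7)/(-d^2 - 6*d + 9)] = 2*(-2*d^4 - 24*d^3 + 48*d^2 + 11*d - 21)/(d^4 + 12*d^3 + 18*d^2 - 108*d + 81)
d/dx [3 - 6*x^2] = -12*x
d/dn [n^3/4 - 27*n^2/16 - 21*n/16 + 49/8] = 3*n^2/4 - 27*n/8 - 21/16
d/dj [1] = 0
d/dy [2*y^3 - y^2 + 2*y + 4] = 6*y^2 - 2*y + 2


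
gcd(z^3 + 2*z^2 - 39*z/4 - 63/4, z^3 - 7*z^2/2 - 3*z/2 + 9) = z^2 - 3*z/2 - 9/2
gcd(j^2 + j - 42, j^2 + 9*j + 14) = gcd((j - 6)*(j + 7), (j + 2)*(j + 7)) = j + 7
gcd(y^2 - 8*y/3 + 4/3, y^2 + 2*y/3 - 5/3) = 1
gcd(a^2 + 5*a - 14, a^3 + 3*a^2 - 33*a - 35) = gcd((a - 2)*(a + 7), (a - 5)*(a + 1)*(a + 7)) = a + 7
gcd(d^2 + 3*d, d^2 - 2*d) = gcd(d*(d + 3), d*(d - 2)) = d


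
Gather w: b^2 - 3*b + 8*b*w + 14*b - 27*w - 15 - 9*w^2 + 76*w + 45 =b^2 + 11*b - 9*w^2 + w*(8*b + 49) + 30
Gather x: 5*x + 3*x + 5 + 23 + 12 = 8*x + 40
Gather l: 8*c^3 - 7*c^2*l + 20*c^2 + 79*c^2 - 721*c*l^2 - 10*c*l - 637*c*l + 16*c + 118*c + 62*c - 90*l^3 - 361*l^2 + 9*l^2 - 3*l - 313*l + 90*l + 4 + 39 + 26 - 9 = 8*c^3 + 99*c^2 + 196*c - 90*l^3 + l^2*(-721*c - 352) + l*(-7*c^2 - 647*c - 226) + 60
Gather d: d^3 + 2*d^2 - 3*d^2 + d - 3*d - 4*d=d^3 - d^2 - 6*d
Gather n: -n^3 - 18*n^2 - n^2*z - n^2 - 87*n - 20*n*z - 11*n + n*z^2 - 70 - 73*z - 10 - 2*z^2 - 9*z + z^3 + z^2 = -n^3 + n^2*(-z - 19) + n*(z^2 - 20*z - 98) + z^3 - z^2 - 82*z - 80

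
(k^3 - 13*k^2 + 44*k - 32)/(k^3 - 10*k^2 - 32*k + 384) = (k^2 - 5*k + 4)/(k^2 - 2*k - 48)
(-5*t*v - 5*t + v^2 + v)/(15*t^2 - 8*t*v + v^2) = (-v - 1)/(3*t - v)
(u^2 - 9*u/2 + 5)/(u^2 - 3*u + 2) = (u - 5/2)/(u - 1)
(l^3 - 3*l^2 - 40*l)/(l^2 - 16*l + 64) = l*(l + 5)/(l - 8)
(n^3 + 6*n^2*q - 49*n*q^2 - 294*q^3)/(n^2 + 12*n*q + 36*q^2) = (n^2 - 49*q^2)/(n + 6*q)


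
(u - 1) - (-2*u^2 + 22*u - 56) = 2*u^2 - 21*u + 55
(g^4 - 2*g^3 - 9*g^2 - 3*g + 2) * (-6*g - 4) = -6*g^5 + 8*g^4 + 62*g^3 + 54*g^2 - 8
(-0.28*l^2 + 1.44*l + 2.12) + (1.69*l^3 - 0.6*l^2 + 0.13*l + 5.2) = 1.69*l^3 - 0.88*l^2 + 1.57*l + 7.32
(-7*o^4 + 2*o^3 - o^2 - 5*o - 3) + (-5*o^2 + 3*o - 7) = -7*o^4 + 2*o^3 - 6*o^2 - 2*o - 10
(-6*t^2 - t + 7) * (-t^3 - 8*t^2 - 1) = 6*t^5 + 49*t^4 + t^3 - 50*t^2 + t - 7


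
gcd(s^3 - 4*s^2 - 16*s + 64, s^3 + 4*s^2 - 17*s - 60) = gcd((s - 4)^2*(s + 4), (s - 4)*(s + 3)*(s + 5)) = s - 4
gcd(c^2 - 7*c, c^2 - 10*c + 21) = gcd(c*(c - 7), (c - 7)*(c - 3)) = c - 7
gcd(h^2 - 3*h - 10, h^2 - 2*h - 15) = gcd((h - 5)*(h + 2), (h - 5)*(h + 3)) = h - 5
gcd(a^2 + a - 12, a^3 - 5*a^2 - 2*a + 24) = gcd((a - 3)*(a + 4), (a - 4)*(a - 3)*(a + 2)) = a - 3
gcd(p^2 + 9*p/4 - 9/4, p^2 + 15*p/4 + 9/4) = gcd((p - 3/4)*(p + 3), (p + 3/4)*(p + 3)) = p + 3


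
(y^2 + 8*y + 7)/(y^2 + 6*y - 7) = (y + 1)/(y - 1)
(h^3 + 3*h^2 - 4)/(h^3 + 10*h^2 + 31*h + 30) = (h^2 + h - 2)/(h^2 + 8*h + 15)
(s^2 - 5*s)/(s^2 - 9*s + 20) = s/(s - 4)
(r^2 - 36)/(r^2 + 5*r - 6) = (r - 6)/(r - 1)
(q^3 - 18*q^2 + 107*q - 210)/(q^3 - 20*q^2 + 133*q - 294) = (q - 5)/(q - 7)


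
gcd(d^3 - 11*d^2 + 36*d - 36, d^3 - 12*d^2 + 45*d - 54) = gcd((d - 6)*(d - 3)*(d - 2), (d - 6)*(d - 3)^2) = d^2 - 9*d + 18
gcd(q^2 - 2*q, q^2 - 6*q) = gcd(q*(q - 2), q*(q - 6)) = q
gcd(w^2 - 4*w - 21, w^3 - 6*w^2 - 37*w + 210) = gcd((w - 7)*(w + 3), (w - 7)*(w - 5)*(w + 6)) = w - 7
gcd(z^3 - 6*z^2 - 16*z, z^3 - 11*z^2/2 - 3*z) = z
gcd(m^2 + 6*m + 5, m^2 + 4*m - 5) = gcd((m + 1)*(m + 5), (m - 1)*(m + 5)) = m + 5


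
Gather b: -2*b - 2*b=-4*b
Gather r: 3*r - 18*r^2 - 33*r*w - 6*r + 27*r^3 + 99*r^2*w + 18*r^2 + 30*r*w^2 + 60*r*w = 27*r^3 + 99*r^2*w + r*(30*w^2 + 27*w - 3)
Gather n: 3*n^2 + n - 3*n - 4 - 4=3*n^2 - 2*n - 8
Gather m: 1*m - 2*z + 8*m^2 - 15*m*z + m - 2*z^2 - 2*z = 8*m^2 + m*(2 - 15*z) - 2*z^2 - 4*z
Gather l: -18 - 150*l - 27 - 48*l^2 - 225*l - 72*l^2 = -120*l^2 - 375*l - 45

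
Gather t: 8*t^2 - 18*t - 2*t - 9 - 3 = 8*t^2 - 20*t - 12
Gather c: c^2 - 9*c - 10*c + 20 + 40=c^2 - 19*c + 60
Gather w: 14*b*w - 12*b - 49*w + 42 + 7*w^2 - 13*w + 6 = -12*b + 7*w^2 + w*(14*b - 62) + 48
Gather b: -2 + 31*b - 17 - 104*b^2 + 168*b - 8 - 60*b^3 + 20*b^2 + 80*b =-60*b^3 - 84*b^2 + 279*b - 27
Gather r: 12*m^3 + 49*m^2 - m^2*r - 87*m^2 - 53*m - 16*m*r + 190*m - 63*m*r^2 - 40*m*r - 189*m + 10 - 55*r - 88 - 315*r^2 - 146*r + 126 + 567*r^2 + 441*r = 12*m^3 - 38*m^2 - 52*m + r^2*(252 - 63*m) + r*(-m^2 - 56*m + 240) + 48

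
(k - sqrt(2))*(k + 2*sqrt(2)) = k^2 + sqrt(2)*k - 4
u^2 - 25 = (u - 5)*(u + 5)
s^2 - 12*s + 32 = (s - 8)*(s - 4)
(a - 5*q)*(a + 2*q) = a^2 - 3*a*q - 10*q^2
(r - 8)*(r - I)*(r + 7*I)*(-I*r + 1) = -I*r^4 + 7*r^3 + 8*I*r^3 - 56*r^2 - I*r^2 + 7*r + 8*I*r - 56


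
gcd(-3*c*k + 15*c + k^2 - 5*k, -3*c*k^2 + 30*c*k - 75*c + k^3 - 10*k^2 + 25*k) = 3*c*k - 15*c - k^2 + 5*k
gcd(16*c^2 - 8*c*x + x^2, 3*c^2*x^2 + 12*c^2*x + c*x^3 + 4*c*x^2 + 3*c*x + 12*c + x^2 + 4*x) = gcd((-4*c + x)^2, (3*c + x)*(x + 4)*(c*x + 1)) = 1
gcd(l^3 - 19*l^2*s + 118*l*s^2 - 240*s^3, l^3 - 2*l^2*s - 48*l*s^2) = -l + 8*s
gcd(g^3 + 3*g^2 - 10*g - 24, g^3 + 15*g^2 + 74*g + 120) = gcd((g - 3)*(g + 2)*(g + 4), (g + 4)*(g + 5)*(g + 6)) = g + 4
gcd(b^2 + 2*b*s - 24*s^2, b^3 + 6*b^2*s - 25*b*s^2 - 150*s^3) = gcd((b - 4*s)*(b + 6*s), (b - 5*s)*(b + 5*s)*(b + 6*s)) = b + 6*s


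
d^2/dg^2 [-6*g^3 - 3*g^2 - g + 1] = -36*g - 6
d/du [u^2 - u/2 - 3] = 2*u - 1/2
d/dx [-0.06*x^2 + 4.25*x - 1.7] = 4.25 - 0.12*x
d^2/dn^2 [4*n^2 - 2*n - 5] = 8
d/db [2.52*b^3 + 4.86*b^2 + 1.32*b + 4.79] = 7.56*b^2 + 9.72*b + 1.32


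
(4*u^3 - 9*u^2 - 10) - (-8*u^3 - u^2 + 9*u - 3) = 12*u^3 - 8*u^2 - 9*u - 7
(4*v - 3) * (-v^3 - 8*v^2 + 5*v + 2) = -4*v^4 - 29*v^3 + 44*v^2 - 7*v - 6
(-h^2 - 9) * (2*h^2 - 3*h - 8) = -2*h^4 + 3*h^3 - 10*h^2 + 27*h + 72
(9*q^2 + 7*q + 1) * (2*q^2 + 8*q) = 18*q^4 + 86*q^3 + 58*q^2 + 8*q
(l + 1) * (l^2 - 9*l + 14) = l^3 - 8*l^2 + 5*l + 14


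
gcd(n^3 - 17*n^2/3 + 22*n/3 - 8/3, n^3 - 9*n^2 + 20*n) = n - 4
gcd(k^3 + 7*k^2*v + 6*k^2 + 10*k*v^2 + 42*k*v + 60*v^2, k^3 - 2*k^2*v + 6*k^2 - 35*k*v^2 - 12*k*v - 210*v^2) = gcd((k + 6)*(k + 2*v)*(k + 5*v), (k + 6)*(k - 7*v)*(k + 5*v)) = k^2 + 5*k*v + 6*k + 30*v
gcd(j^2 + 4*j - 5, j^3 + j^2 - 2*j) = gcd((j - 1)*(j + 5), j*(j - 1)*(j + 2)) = j - 1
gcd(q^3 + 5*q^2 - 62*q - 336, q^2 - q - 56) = q^2 - q - 56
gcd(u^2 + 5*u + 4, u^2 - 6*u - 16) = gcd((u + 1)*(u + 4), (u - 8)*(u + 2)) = 1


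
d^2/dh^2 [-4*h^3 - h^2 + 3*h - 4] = -24*h - 2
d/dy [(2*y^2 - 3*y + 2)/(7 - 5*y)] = (-10*y^2 + 28*y - 11)/(25*y^2 - 70*y + 49)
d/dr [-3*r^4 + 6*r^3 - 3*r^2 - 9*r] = -12*r^3 + 18*r^2 - 6*r - 9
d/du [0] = 0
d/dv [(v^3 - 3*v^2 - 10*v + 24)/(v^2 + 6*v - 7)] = (v^4 + 12*v^3 - 29*v^2 - 6*v - 74)/(v^4 + 12*v^3 + 22*v^2 - 84*v + 49)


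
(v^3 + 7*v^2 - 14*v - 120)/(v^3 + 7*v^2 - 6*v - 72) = (v^2 + v - 20)/(v^2 + v - 12)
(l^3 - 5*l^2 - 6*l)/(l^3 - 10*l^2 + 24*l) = (l + 1)/(l - 4)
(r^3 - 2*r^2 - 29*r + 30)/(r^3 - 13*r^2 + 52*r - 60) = (r^2 + 4*r - 5)/(r^2 - 7*r + 10)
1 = 1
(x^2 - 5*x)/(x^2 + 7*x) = (x - 5)/(x + 7)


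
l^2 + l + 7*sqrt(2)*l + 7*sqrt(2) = (l + 1)*(l + 7*sqrt(2))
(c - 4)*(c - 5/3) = c^2 - 17*c/3 + 20/3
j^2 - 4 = (j - 2)*(j + 2)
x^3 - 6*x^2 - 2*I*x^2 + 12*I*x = x*(x - 6)*(x - 2*I)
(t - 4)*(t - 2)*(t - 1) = t^3 - 7*t^2 + 14*t - 8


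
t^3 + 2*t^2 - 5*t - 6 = (t - 2)*(t + 1)*(t + 3)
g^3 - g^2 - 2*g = g*(g - 2)*(g + 1)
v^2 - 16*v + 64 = (v - 8)^2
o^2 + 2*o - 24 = (o - 4)*(o + 6)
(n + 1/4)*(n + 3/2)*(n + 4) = n^3 + 23*n^2/4 + 59*n/8 + 3/2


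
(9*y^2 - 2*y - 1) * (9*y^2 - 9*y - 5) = 81*y^4 - 99*y^3 - 36*y^2 + 19*y + 5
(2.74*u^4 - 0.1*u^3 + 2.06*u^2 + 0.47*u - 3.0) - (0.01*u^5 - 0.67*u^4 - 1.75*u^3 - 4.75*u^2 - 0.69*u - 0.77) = -0.01*u^5 + 3.41*u^4 + 1.65*u^3 + 6.81*u^2 + 1.16*u - 2.23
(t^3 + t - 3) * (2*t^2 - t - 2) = 2*t^5 - t^4 - 7*t^2 + t + 6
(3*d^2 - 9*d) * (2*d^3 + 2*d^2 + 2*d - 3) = 6*d^5 - 12*d^4 - 12*d^3 - 27*d^2 + 27*d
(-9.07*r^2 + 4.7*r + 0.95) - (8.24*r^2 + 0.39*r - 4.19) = -17.31*r^2 + 4.31*r + 5.14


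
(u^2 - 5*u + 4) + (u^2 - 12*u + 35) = 2*u^2 - 17*u + 39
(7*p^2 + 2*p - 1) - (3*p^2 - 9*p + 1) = 4*p^2 + 11*p - 2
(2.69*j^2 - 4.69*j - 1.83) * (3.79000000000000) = 10.1951*j^2 - 17.7751*j - 6.9357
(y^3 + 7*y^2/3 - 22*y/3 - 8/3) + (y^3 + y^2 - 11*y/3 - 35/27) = 2*y^3 + 10*y^2/3 - 11*y - 107/27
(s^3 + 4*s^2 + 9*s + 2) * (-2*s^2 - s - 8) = -2*s^5 - 9*s^4 - 30*s^3 - 45*s^2 - 74*s - 16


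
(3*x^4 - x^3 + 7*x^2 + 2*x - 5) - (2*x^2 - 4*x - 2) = 3*x^4 - x^3 + 5*x^2 + 6*x - 3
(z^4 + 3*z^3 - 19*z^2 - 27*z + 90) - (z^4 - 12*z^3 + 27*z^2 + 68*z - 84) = 15*z^3 - 46*z^2 - 95*z + 174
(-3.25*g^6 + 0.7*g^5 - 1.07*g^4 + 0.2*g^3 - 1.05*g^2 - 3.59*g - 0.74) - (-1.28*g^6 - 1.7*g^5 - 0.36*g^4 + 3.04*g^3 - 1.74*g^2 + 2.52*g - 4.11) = -1.97*g^6 + 2.4*g^5 - 0.71*g^4 - 2.84*g^3 + 0.69*g^2 - 6.11*g + 3.37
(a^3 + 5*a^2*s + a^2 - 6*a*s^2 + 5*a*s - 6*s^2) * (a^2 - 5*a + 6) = a^5 + 5*a^4*s - 4*a^4 - 6*a^3*s^2 - 20*a^3*s + a^3 + 24*a^2*s^2 + 5*a^2*s + 6*a^2 - 6*a*s^2 + 30*a*s - 36*s^2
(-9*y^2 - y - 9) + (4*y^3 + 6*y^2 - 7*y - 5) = 4*y^3 - 3*y^2 - 8*y - 14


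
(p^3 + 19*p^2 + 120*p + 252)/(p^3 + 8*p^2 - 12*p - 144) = (p + 7)/(p - 4)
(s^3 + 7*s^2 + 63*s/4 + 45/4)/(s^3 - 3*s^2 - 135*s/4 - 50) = (2*s^2 + 9*s + 9)/(2*s^2 - 11*s - 40)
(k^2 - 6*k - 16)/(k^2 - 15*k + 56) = (k + 2)/(k - 7)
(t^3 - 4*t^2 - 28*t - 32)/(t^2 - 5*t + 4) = (t^3 - 4*t^2 - 28*t - 32)/(t^2 - 5*t + 4)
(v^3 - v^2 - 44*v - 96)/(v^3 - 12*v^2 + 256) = (v + 3)/(v - 8)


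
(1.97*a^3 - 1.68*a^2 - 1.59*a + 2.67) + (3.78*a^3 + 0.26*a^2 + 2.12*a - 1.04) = 5.75*a^3 - 1.42*a^2 + 0.53*a + 1.63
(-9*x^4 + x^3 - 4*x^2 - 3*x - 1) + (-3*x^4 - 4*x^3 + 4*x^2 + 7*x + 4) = -12*x^4 - 3*x^3 + 4*x + 3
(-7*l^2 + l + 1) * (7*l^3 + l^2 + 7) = -49*l^5 + 8*l^3 - 48*l^2 + 7*l + 7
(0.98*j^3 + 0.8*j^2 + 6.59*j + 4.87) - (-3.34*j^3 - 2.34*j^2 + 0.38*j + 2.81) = 4.32*j^3 + 3.14*j^2 + 6.21*j + 2.06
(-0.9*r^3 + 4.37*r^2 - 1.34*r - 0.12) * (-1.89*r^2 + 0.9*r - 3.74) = 1.701*r^5 - 9.0693*r^4 + 9.8316*r^3 - 17.323*r^2 + 4.9036*r + 0.4488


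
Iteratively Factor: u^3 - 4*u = (u - 2)*(u^2 + 2*u) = (u - 2)*(u + 2)*(u)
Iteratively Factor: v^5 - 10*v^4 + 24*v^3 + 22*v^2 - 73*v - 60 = (v - 5)*(v^4 - 5*v^3 - v^2 + 17*v + 12) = (v - 5)*(v - 3)*(v^3 - 2*v^2 - 7*v - 4) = (v - 5)*(v - 4)*(v - 3)*(v^2 + 2*v + 1) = (v - 5)*(v - 4)*(v - 3)*(v + 1)*(v + 1)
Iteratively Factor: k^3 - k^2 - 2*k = (k - 2)*(k^2 + k) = k*(k - 2)*(k + 1)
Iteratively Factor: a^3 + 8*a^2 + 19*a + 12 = (a + 3)*(a^2 + 5*a + 4) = (a + 1)*(a + 3)*(a + 4)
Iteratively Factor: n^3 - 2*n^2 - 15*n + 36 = (n - 3)*(n^2 + n - 12) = (n - 3)^2*(n + 4)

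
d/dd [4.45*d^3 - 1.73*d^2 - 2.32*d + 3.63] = 13.35*d^2 - 3.46*d - 2.32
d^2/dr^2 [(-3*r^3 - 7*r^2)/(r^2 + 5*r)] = -80/(r^3 + 15*r^2 + 75*r + 125)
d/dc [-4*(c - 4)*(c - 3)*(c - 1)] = -12*c^2 + 64*c - 76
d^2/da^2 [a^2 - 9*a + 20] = 2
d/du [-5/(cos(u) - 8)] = -5*sin(u)/(cos(u) - 8)^2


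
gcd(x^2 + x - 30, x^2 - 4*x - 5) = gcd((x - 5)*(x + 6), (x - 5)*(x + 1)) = x - 5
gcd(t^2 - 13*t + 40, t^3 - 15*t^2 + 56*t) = t - 8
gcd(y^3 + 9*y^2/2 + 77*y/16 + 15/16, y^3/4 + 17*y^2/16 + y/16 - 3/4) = 1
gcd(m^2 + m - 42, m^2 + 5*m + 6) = 1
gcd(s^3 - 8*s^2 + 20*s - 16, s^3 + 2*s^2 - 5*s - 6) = s - 2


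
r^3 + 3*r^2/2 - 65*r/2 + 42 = (r - 4)*(r - 3/2)*(r + 7)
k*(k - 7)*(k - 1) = k^3 - 8*k^2 + 7*k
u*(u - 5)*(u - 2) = u^3 - 7*u^2 + 10*u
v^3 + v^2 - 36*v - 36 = (v - 6)*(v + 1)*(v + 6)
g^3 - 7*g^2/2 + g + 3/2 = (g - 3)*(g - 1)*(g + 1/2)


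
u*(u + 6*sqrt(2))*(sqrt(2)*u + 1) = sqrt(2)*u^3 + 13*u^2 + 6*sqrt(2)*u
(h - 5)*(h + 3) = h^2 - 2*h - 15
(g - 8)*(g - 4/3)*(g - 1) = g^3 - 31*g^2/3 + 20*g - 32/3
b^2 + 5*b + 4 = (b + 1)*(b + 4)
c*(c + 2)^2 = c^3 + 4*c^2 + 4*c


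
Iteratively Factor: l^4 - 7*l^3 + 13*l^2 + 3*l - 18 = (l - 3)*(l^3 - 4*l^2 + l + 6) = (l - 3)^2*(l^2 - l - 2) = (l - 3)^2*(l - 2)*(l + 1)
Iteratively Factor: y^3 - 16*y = (y - 4)*(y^2 + 4*y) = (y - 4)*(y + 4)*(y)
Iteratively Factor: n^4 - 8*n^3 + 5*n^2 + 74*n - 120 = (n + 3)*(n^3 - 11*n^2 + 38*n - 40) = (n - 5)*(n + 3)*(n^2 - 6*n + 8) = (n - 5)*(n - 2)*(n + 3)*(n - 4)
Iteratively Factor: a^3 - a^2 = (a)*(a^2 - a) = a^2*(a - 1)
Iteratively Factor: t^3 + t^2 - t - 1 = (t - 1)*(t^2 + 2*t + 1) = (t - 1)*(t + 1)*(t + 1)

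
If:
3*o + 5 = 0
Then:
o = -5/3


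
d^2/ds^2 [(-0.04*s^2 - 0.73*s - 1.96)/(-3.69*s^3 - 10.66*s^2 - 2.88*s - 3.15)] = (1.089288*s^6 + 59.6385180000001*s^5 + 489.989196*s^4 + 1374.985184*s^3 + 1351.449708*s^2 + 77.2730280000001*s - 111.566952)/(50.243409*s^9 + 435.442878*s^8 + 1375.589196*s^7 + 2019.743353*s^6 + 1817.069652*s^5 + 1539.965412*s^4 + 713.975067*s^3 + 395.70363*s^2 + 85.7304*s + 31.255875)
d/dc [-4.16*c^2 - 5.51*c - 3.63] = -8.32*c - 5.51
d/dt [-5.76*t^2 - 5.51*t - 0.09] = -11.52*t - 5.51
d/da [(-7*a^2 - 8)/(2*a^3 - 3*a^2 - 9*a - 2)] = (14*a^4 + 111*a^2 - 20*a - 72)/(4*a^6 - 12*a^5 - 27*a^4 + 46*a^3 + 93*a^2 + 36*a + 4)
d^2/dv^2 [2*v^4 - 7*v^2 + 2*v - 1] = 24*v^2 - 14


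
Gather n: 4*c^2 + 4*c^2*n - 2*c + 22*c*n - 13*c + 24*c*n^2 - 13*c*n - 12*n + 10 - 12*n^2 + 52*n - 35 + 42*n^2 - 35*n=4*c^2 - 15*c + n^2*(24*c + 30) + n*(4*c^2 + 9*c + 5) - 25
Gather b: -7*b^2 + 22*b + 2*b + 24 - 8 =-7*b^2 + 24*b + 16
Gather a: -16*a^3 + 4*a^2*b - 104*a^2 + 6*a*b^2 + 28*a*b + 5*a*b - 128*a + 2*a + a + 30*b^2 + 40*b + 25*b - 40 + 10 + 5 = -16*a^3 + a^2*(4*b - 104) + a*(6*b^2 + 33*b - 125) + 30*b^2 + 65*b - 25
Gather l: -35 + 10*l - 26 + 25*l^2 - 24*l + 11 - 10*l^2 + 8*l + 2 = 15*l^2 - 6*l - 48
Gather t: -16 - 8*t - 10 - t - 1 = -9*t - 27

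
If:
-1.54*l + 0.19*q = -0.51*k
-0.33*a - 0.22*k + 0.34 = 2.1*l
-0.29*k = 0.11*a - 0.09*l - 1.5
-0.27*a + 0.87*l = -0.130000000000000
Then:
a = -0.52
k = 5.27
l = -0.31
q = -16.66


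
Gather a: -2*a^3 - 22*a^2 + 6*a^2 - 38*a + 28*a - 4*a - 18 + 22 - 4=-2*a^3 - 16*a^2 - 14*a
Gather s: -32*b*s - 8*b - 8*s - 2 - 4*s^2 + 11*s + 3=-8*b - 4*s^2 + s*(3 - 32*b) + 1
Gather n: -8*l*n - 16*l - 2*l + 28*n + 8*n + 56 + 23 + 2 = -18*l + n*(36 - 8*l) + 81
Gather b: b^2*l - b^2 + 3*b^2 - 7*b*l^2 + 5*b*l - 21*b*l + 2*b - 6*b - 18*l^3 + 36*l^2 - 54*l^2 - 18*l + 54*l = b^2*(l + 2) + b*(-7*l^2 - 16*l - 4) - 18*l^3 - 18*l^2 + 36*l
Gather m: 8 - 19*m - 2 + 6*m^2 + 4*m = 6*m^2 - 15*m + 6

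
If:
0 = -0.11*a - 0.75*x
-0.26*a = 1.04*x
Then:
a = 0.00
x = 0.00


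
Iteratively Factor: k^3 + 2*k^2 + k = (k + 1)*(k^2 + k) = k*(k + 1)*(k + 1)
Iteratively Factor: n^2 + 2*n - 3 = (n - 1)*(n + 3)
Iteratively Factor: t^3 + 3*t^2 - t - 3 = (t + 1)*(t^2 + 2*t - 3) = (t + 1)*(t + 3)*(t - 1)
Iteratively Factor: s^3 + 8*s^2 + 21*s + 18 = (s + 3)*(s^2 + 5*s + 6) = (s + 3)^2*(s + 2)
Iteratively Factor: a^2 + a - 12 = (a + 4)*(a - 3)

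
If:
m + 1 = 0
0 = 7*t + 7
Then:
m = -1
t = -1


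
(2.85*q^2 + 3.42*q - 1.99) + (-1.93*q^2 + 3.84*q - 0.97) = 0.92*q^2 + 7.26*q - 2.96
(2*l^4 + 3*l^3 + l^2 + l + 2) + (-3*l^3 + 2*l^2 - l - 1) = 2*l^4 + 3*l^2 + 1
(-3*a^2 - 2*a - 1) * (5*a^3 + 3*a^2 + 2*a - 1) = -15*a^5 - 19*a^4 - 17*a^3 - 4*a^2 + 1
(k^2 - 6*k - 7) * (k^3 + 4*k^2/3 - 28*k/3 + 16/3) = k^5 - 14*k^4/3 - 73*k^3/3 + 52*k^2 + 100*k/3 - 112/3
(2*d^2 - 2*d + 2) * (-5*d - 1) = -10*d^3 + 8*d^2 - 8*d - 2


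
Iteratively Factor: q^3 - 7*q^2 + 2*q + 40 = (q - 4)*(q^2 - 3*q - 10) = (q - 4)*(q + 2)*(q - 5)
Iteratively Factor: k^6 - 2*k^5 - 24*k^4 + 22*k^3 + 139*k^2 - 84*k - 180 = (k - 2)*(k^5 - 24*k^3 - 26*k^2 + 87*k + 90) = (k - 2)*(k + 1)*(k^4 - k^3 - 23*k^2 - 3*k + 90) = (k - 5)*(k - 2)*(k + 1)*(k^3 + 4*k^2 - 3*k - 18) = (k - 5)*(k - 2)*(k + 1)*(k + 3)*(k^2 + k - 6) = (k - 5)*(k - 2)^2*(k + 1)*(k + 3)*(k + 3)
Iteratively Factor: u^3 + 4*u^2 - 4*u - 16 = (u + 2)*(u^2 + 2*u - 8) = (u + 2)*(u + 4)*(u - 2)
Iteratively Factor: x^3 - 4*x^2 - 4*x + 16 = (x - 4)*(x^2 - 4) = (x - 4)*(x - 2)*(x + 2)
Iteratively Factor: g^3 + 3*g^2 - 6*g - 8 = (g - 2)*(g^2 + 5*g + 4) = (g - 2)*(g + 1)*(g + 4)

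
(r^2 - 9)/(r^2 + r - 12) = (r + 3)/(r + 4)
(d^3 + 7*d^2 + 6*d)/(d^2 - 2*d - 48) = d*(d + 1)/(d - 8)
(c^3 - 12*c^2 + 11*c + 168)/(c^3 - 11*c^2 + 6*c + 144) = (c - 7)/(c - 6)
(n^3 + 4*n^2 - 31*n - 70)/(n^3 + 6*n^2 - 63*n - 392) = (n^2 - 3*n - 10)/(n^2 - n - 56)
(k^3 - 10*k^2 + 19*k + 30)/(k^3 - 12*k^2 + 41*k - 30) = (k + 1)/(k - 1)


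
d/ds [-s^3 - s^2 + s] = -3*s^2 - 2*s + 1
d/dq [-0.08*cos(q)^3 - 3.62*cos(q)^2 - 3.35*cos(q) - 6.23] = (0.24*cos(q)^2 + 7.24*cos(q) + 3.35)*sin(q)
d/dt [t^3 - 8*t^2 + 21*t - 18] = 3*t^2 - 16*t + 21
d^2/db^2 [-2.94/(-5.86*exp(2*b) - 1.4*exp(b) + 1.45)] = (2.94*(11.72*exp(b) + 1.4)*(23.44*exp(b) + 2.8)*exp(b) - (68.9136*exp(b) + 4.116)*(5.86*exp(2*b) + 1.4*exp(b) - 1.45))*exp(b)/(5.86*exp(2*b) + 1.4*exp(b) - 1.45)^3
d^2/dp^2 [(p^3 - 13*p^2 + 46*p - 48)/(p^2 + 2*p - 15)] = 182/(p^3 + 15*p^2 + 75*p + 125)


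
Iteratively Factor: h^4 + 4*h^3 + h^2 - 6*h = (h - 1)*(h^3 + 5*h^2 + 6*h) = (h - 1)*(h + 3)*(h^2 + 2*h) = h*(h - 1)*(h + 3)*(h + 2)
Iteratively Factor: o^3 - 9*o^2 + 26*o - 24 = (o - 4)*(o^2 - 5*o + 6) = (o - 4)*(o - 3)*(o - 2)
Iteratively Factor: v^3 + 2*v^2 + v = (v + 1)*(v^2 + v) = v*(v + 1)*(v + 1)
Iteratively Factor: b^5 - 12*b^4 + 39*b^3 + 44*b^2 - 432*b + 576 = (b - 3)*(b^4 - 9*b^3 + 12*b^2 + 80*b - 192) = (b - 3)*(b + 3)*(b^3 - 12*b^2 + 48*b - 64) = (b - 4)*(b - 3)*(b + 3)*(b^2 - 8*b + 16) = (b - 4)^2*(b - 3)*(b + 3)*(b - 4)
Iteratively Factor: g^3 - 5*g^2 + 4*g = (g - 1)*(g^2 - 4*g) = (g - 4)*(g - 1)*(g)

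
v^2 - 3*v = v*(v - 3)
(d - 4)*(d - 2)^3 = d^4 - 10*d^3 + 36*d^2 - 56*d + 32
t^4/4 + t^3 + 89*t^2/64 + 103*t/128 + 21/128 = (t/4 + 1/4)*(t + 1/2)*(t + 3/4)*(t + 7/4)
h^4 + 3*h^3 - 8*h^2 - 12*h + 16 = (h - 2)*(h - 1)*(h + 2)*(h + 4)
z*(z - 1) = z^2 - z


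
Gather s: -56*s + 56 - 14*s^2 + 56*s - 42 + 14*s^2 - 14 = 0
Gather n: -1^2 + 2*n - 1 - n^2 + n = -n^2 + 3*n - 2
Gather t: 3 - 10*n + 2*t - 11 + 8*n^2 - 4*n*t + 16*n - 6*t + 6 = 8*n^2 + 6*n + t*(-4*n - 4) - 2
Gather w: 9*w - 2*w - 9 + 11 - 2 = 7*w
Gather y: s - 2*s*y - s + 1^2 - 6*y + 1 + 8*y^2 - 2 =8*y^2 + y*(-2*s - 6)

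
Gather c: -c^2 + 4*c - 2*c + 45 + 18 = -c^2 + 2*c + 63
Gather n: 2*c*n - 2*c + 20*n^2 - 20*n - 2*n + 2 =-2*c + 20*n^2 + n*(2*c - 22) + 2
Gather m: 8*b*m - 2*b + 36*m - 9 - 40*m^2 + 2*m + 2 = -2*b - 40*m^2 + m*(8*b + 38) - 7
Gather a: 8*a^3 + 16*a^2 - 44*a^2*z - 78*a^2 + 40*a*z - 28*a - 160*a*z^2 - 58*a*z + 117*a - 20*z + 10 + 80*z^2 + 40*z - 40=8*a^3 + a^2*(-44*z - 62) + a*(-160*z^2 - 18*z + 89) + 80*z^2 + 20*z - 30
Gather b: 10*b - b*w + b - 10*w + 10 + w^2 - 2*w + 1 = b*(11 - w) + w^2 - 12*w + 11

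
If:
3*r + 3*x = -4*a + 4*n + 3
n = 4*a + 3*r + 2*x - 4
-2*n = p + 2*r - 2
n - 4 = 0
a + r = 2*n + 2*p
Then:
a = -58/17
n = 4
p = -98/17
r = -2/17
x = 11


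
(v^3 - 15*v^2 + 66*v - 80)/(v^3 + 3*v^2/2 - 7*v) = 2*(v^2 - 13*v + 40)/(v*(2*v + 7))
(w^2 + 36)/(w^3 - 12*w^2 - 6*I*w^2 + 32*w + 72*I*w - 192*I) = (w + 6*I)/(w^2 - 12*w + 32)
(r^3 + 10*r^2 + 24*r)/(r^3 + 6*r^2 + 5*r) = (r^2 + 10*r + 24)/(r^2 + 6*r + 5)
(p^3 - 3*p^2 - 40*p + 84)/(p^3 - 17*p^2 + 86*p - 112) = (p + 6)/(p - 8)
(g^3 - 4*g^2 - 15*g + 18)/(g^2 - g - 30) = (g^2 + 2*g - 3)/(g + 5)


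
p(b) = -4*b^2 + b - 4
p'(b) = 1 - 8*b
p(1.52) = -11.72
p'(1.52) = -11.16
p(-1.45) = -13.86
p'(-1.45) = 12.60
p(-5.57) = -133.67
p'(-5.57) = 45.56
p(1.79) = -15.03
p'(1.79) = -13.32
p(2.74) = -31.29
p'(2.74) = -20.92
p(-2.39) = -29.24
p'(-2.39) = 20.12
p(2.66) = -29.64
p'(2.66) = -20.28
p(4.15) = -68.74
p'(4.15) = -32.20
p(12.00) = -568.00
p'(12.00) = -95.00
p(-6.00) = -154.00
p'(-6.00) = 49.00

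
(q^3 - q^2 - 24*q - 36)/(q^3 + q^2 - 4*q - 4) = (q^2 - 3*q - 18)/(q^2 - q - 2)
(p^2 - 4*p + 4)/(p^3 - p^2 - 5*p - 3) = (-p^2 + 4*p - 4)/(-p^3 + p^2 + 5*p + 3)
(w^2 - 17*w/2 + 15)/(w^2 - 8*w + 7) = (w^2 - 17*w/2 + 15)/(w^2 - 8*w + 7)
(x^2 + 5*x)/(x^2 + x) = (x + 5)/(x + 1)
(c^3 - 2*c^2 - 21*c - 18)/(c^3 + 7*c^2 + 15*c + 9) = (c - 6)/(c + 3)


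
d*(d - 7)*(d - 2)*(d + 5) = d^4 - 4*d^3 - 31*d^2 + 70*d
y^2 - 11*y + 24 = (y - 8)*(y - 3)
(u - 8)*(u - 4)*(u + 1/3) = u^3 - 35*u^2/3 + 28*u + 32/3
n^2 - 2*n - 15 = (n - 5)*(n + 3)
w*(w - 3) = w^2 - 3*w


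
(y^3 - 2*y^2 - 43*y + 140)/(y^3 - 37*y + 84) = (y - 5)/(y - 3)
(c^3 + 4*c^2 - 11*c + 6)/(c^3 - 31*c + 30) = (c - 1)/(c - 5)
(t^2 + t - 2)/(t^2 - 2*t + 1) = (t + 2)/(t - 1)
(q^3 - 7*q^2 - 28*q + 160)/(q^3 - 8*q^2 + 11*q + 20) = (q^2 - 3*q - 40)/(q^2 - 4*q - 5)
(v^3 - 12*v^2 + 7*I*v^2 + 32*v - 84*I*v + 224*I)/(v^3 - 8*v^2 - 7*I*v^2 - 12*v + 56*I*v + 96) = (v^2 + v*(-4 + 7*I) - 28*I)/(v^2 - 7*I*v - 12)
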